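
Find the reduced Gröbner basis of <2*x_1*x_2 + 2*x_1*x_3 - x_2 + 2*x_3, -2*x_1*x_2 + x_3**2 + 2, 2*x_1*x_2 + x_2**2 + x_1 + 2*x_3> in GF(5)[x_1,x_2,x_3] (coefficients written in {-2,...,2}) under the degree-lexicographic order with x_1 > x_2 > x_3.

f_1 = 2*x_1*x_2 + 2*x_1*x_3 - x_2 + 2*x_3, LT = x_1*x_2.
f_2 = -2*x_1*x_2 + x_3**2 + 2, LT = x_1*x_2.
f_3 = 2*x_1*x_2 + x_2**2 + x_1 + 2*x_3, LT = x_1*x_2.

S(f_1,f_2): lcm = x_1*x_2. S = x_1*x_3 - 2*x_3**2 + 2*x_2 + x_3 + 1.
  reduce S modulo (f_1, f_2, f_3):
  remainder x_1*x_3 - 2*x_3**2 + 2*x_2 + x_3 + 1 ≠ 0; add g_4 = x_1*x_3 - 2*x_3**2 + 2*x_2 + x_3 + 1 to the basis.

S(f_1,f_3): lcm = x_1*x_2. S = x_1*x_3 + 2*x_2**2 + 2*x_1 + 2*x_2.
  reduce S modulo (f_1, f_2, f_3, g_4):
  remainder 2*x_2**2 + 2*x_3**2 + 2*x_1 - x_3 - 1 ≠ 0; add g_5 = 2*x_2**2 + 2*x_3**2 + 2*x_1 - x_3 - 1 to the basis.

S(f_1,g_4): lcm = x_1*x_2*x_3. S = x_1*x_3**2 + 2*x_2*x_3**2 - 2*x_2**2 + x_2*x_3 + x_3**2 - x_2.
  reduce S modulo (f_1, f_2, f_3, g_4, g_5):
  remainder 2*x_2*x_3**2 + 2*x_3**3 - x_2*x_3 + 2*x_3**2 + 2*x_1 - x_2 - 2*x_3 - 1 ≠ 0; add g_6 = 2*x_2*x_3**2 + 2*x_3**3 - x_2*x_3 + 2*x_3**2 + 2*x_1 - x_2 - 2*x_3 - 1 to the basis.

S(f_1,g_5): lcm = x_1*x_2**2. S = x_1*x_2*x_3 - x_1*x_3**2 - x_1**2 - 2*x_1*x_3 + 2*x_2**2 + x_2*x_3 - 2*x_1.
  reduce S modulo (f_1, f_2, f_3, g_4, g_5, g_6):
  remainder x_3**3 - x_1**2 - 2*x_2*x_3 + x_1 - x_2 - 2 ≠ 0; add g_7 = x_3**3 - x_1**2 - 2*x_2*x_3 + x_1 - x_2 - 2 to the basis.

S(g_4,g_7): lcm = x_1*x_3**3. S = -2*x_3**4 + x_1**3 + 2*x_1*x_2*x_3 + 2*x_2*x_3**2 + x_3**3 - x_1**2 + x_1*x_2 + x_3**2 + 2*x_1.
  reduce S modulo (f_1, f_2, f_3, g_4, g_5, g_6, g_7):
  remainder x_1**3 + 2*x_2*x_3 + 2*x_2 + x_3 + 2 ≠ 0; add g_8 = x_1**3 + 2*x_2*x_3 + 2*x_2 + x_3 + 2 to the basis.

The other S-polynomials (S(f_2,f_3), S(f_2,g_4), S(f_3,g_4), S(f_2,g_5), S(f_3,g_5), S(g_4,g_5), S(f_1,g_6), S(f_2,g_6), S(f_3,g_6), S(g_4,g_6), S(g_5,g_6), S(f_1,g_7), S(f_2,g_7), S(f_3,g_7), S(g_5,g_7), S(g_6,g_7), S(f_1,g_8), S(f_2,g_8), S(f_3,g_8), S(g_4,g_8), S(g_5,g_8), S(g_6,g_8), S(g_7,g_8)) all reduce to 0 modulo the current basis, so we have a Gröbner basis.
Inter-reduce: drop elements whose leading term is divisible by another's, tail-reduce, and make monic.

G = {x_1**3 + 2*x_2*x_3 + 2*x_2 + x_3 + 2, x_2*x_3**2 + x_1**2 - x_2*x_3 + x_3**2 - 2*x_2 - x_3 - 1, x_3**3 - x_1**2 - 2*x_2*x_3 + x_1 - x_2 - 2, x_1*x_2 + 2*x_3**2 - 1, x_1*x_3 - 2*x_3**2 + 2*x_2 + x_3 + 1, x_2**2 + x_3**2 + x_1 + 2*x_3 + 2}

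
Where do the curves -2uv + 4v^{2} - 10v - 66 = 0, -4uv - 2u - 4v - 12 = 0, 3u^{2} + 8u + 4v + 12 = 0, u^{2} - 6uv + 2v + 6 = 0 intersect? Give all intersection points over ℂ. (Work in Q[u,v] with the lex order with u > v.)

Compute a lex Gröbner basis by Buchberger's algorithm.
f_1 = -2uv + 4v^{2} - 10v - 66, LT = uv.
f_2 = -4uv - 2u - 4v - 12, LT = uv.
f_3 = 3u^{2} + 8u + 4v + 12, LT = u^{2}.
f_4 = u^{2} - 6uv + 2v + 6, LT = u^{2}.

S(f_1,f_2): lcm = uv. S = -\tfrac{1}{2}u - 2v^{2} + 4v + 30.
  reduce S modulo (f_1, f_2, f_3, f_4):
  remainder -\tfrac{1}{2}u - 2v^{2} + 4v + 30 ≠ 0; add h_5 = -\tfrac{1}{2}u - 2v^{2} + 4v + 30 to the basis.

S(f_1,f_3): lcm = u^{2}v. S = -2uv^{2} + \tfrac{7}{3}uv + 33u - \tfrac{4}{3}v^{2} - 4v.
  reduce S modulo (f_1, f_2, f_3, f_4, h_5):
  remainder -4v^{3} - \tfrac{356}{3}v^{2} + \tfrac{943}{3}v + 1903 ≠ 0; add h_6 = -4v^{3} - \tfrac{356}{3}v^{2} + \tfrac{943}{3}v + 1903 to the basis.

S(f_1,f_4): lcm = u^{2}v. S = 4uv^{2} + 5uv + 33u - 2v^{2} - 6v.
  reduce S modulo (f_1, f_2, f_3, f_4, h_5, h_6):
  remainder -\tfrac{1144}{3}v^{2} + \tfrac{2189}{3}v + 5621 ≠ 0; add h_7 = -\tfrac{1144}{3}v^{2} + \tfrac{2189}{3}v + 5621 to the basis.

S(f_2,f_3): lcm = u^{2}v. S = \tfrac{1}{2}u^{2} - \tfrac{5}{3}uv + 3u - \tfrac{4}{3}v^{2} - 4v.
  reduce S modulo (f_1, f_2, f_3, f_4, h_5, h_6, h_7):
  remainder -\tfrac{731}{156}v - \tfrac{731}{52} ≠ 0; add h_8 = -\tfrac{731}{156}v - \tfrac{731}{52} to the basis.

The other S-polynomials (S(f_2,f_4), S(f_3,f_4), S(f_1,h_5), S(f_2,h_5), S(f_3,h_5), S(f_4,h_5), S(f_1,h_6), S(f_2,h_6), S(f_3,h_6), S(f_4,h_6), S(h_5,h_6), S(f_1,h_7), S(f_2,h_7), S(f_3,h_7), S(f_4,h_7), S(h_5,h_7), S(h_6,h_7), S(f_1,h_8), S(f_2,h_8), S(f_3,h_8), S(f_4,h_8), S(h_5,h_8), S(h_6,h_8), S(h_7,h_8)) all reduce to 0 modulo the current basis, so we have a Gröbner basis.
Inter-reduce: drop elements whose leading term is divisible by another's, tail-reduce, and make monic.
Reduced Gröbner basis: {u, v + 3}.

The lex basis is triangular: the last element involves only v. Solving v + 3 = 0 gives v ∈ {-3}; substituting each value into the earlier elements determines the remaining variables.
  v = -3: the earlier basis element becomes u = 0, giving u = 0 — point (0, -3).

{(0, -3)}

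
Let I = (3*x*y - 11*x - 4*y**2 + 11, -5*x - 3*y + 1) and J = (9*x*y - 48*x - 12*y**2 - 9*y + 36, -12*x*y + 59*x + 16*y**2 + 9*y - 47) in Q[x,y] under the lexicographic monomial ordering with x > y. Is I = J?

Two ideals are equal iff their reduced Gröbner bases coincide (the reduced basis is unique for a fixed ordering).
Buchberger on the first generating set:
f_1 = 3*x*y - 11*x - 4*y**2 + 11, LT = x*y.
f_2 = -5*x - 3*y + 1, LT = x.

S(f_1,f_2): lcm = x*y. S = -11/3*x - 29/15*y**2 + 1/5*y + 11/3.
  leading term x: subtract (11/15)·f_2 from -11/3*x - 29/15*y**2 + 1/5*y + 11/3 → -29/15*y**2 + 12/5*y + 44/15
  leading term y**2: no divisor's leading term divides it; move -29/15*y**2 to the remainder.
  leading term y: no divisor's leading term divides it; move 12/5*y to the remainder.
  leading term 1: no divisor's leading term divides it; move 44/15 to the remainder.
  remainder -29/15*y**2 + 12/5*y + 44/15 ≠ 0; add g_3 = -29/15*y**2 + 12/5*y + 44/15 to the basis.

The other S-polynomials (S(f_1,g_3), S(f_2,g_3)) all reduce to 0 modulo the current basis, so we have a Gröbner basis.
Inter-reduce: drop elements whose leading term is divisible by another's, tail-reduce, and make monic.
Reduced Gröbner basis: {x + 3/5*y - 1/5, y**2 - 36/29*y - 44/29}.

Buchberger on the second generating set:
h_1 = 9*x*y - 48*x - 12*y**2 - 9*y + 36, LT = x*y.
h_2 = -12*x*y + 59*x + 16*y**2 + 9*y - 47, LT = x*y.

S(h_1,h_2): lcm = x*y. S = -5/12*x - 1/4*y + 1/12.
  leading term x: no divisor's leading term divides it; move -5/12*x to the remainder.
  leading term y: no divisor's leading term divides it; move -1/4*y to the remainder.
  leading term 1: no divisor's leading term divides it; move 1/12 to the remainder.
  remainder -5/12*x - 1/4*y + 1/12 ≠ 0; add k_3 = -5/12*x - 1/4*y + 1/12 to the basis.

S(h_1,k_3): lcm = x*y. S = -16/3*x - 29/15*y**2 - 4/5*y + 4.
  leading term x: subtract (64/5)·k_3 from -16/3*x - 29/15*y**2 - 4/5*y + 4 → -29/15*y**2 + 12/5*y + 44/15
  leading term y**2: no divisor's leading term divides it; move -29/15*y**2 to the remainder.
  leading term y: no divisor's leading term divides it; move 12/5*y to the remainder.
  leading term 1: no divisor's leading term divides it; move 44/15 to the remainder.
  remainder -29/15*y**2 + 12/5*y + 44/15 ≠ 0; add k_4 = -29/15*y**2 + 12/5*y + 44/15 to the basis.

The other S-polynomials (S(h_2,k_3), S(h_1,k_4), S(h_2,k_4), S(k_3,k_4)) all reduce to 0 modulo the current basis, so we have a Gröbner basis.
Inter-reduce: drop elements whose leading term is divisible by another's, tail-reduce, and make monic.
Reduced Gröbner basis: {x + 3/5*y - 1/5, y**2 - 36/29*y - 44/29}.

These coincide, so the ideals are equal.

Yes, the ideals are equal.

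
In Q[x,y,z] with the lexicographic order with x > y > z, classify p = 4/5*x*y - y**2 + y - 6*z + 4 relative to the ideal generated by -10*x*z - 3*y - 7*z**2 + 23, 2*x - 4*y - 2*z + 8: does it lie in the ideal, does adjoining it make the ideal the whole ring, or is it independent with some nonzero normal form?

First compute the reduced Gröbner basis of I by Buchberger's algorithm.
f_1 = -10*x*z - 3*y - 7*z**2 + 23, LT = x*z.
f_2 = 2*x - 4*y - 2*z + 8, LT = x.

S(f_1,f_2): lcm = x*z. S = 2*y*z + 3/10*y + 17/10*z**2 - 4*z - 23/10.
  leading term y*z: no divisor's leading term divides it; move 2*y*z to the remainder.
  leading term y: no divisor's leading term divides it; move 3/10*y to the remainder.
  leading term z**2: no divisor's leading term divides it; move 17/10*z**2 to the remainder.
  leading term z: no divisor's leading term divides it; move -4*z to the remainder.
  leading term 1: no divisor's leading term divides it; move -23/10 to the remainder.
  remainder 2*y*z + 3/10*y + 17/10*z**2 - 4*z - 23/10 ≠ 0; add h_3 = 2*y*z + 3/10*y + 17/10*z**2 - 4*z - 23/10 to the basis.

The other S-polynomials (S(f_1,h_3), S(f_2,h_3)) all reduce to 0 modulo the current basis, so we have a Gröbner basis.
Inter-reduce: drop elements whose leading term is divisible by another's, tail-reduce, and make monic.
Reduced Gröbner basis: {x - 2*y - z + 4, y*z + 3/20*y + 17/20*z**2 - 2*z - 23/20}.
Label its elements g_1 = x - 2*y - z + 4, g_2 = y*z + 3/20*y + 17/20*z**2 - 2*z - 23/20.

Reduce p = 4/5*x*y - y**2 + y - 6*z + 4 modulo G:
  leading term x*y: subtract (4/5*y)·g_1 from 4/5*x*y - y**2 + y - 6*z + 4 → 3/5*y**2 + 4/5*y*z - 11/5*y - 6*z + 4
  leading term y**2: no divisor's leading term divides it; move 3/5*y**2 to the remainder.
  leading term y*z: subtract (4/5)·g_2 from 4/5*y*z - 11/5*y - 6*z + 4 → -58/25*y - 17/25*z**2 - 22/5*z + 123/25
  leading term y: no divisor's leading term divides it; move -58/25*y to the remainder.
  leading term z**2: no divisor's leading term divides it; move -17/25*z**2 to the remainder.
  leading term z: no divisor's leading term divides it; move -22/5*z to the remainder.
  leading term 1: no divisor's leading term divides it; move 123/25 to the remainder.
  normal form = 3/5*y**2 - 58/25*y - 17/25*z**2 - 22/5*z + 123/25.
The normal form is nonzero, so p ∉ I. Since p minus its normal form lies in I, I + (p) = I + (r) where r = 3/5*y**2 - 58/25*y - 17/25*z**2 - 22/5*z + 123/25; decide whether this ideal is the whole ring.
Run Buchberger on G together with r (pairs among the g_i already reduce to 0 since G is a Gröbner basis):
g_1 = x - 2*y - z + 4, LT = x.
g_2 = y*z + 3/20*y + 17/20*z**2 - 2*z - 23/20, LT = y*z.
r = 3/5*y**2 - 58/25*y - 17/25*z**2 - 22/5*z + 123/25, LT = y**2.

S(g_2,r): lcm = y**2*z. S = 3/20*y**2 + 17/20*y*z**2 + 28/15*y*z - 23/20*y + 17/15*z**3 + 22/3*z**2 - 41/5*z.
  leading term y**2: subtract (1/4)·r from 3/20*y**2 + 17/20*y*z**2 + 28/15*y*z - 23/20*y + 17/15*z**3 + 22/3*z**2 - 41/5*z → 17/20*y*z**2 + 28/15*y*z - 57/100*y + 17/15*z**3 + 2251/300*z**2 - 71/10*z - 123/100
  leading term y*z**2: subtract (17/20*z)·g_2 from 17/20*y*z**2 + 28/15*y*z - 57/100*y + 17/15*z**3 + 2251/300*z**2 - 71/10*z - 123/100 → 2087/1200*y*z - 57/100*y + 493/1200*z**3 + 2761/300*z**2 - 2449/400*z - 123/100
  leading term y*z: subtract (2087/1200)·g_2 from 2087/1200*y*z - 57/100*y + 493/1200*z**3 + 2761/300*z**2 - 2449/400*z - 123/100 → -6647/8000*y + 493/1200*z**3 + 185401/24000*z**2 - 3173/1200*z + 18481/24000
  leading term y: no divisor's leading term divides it; move -6647/8000*y to the remainder.
  leading term z**3: no divisor's leading term divides it; move 493/1200*z**3 to the remainder.
  leading term z**2: no divisor's leading term divides it; move 185401/24000*z**2 to the remainder.
  leading term z: no divisor's leading term divides it; move -3173/1200*z to the remainder.
  leading term 1: no divisor's leading term divides it; move 18481/24000 to the remainder.
  remainder -6647/8000*y + 493/1200*z**3 + 185401/24000*z**2 - 3173/1200*z + 18481/24000 ≠ 0; add m_4 = -6647/8000*y + 493/1200*z**3 + 185401/24000*z**2 - 3173/1200*z + 18481/24000 to the basis.

S(g_2,m_4): lcm = y*z. S = 3/20*y + 580/1173*z**4 + 185401/19941*z**3 - 930203/398820*z**2 - 21401/19941*z - 23/20.
  leading term y: subtract (-1200/6647)·m_4 from 3/20*y + 580/1173*z**4 + 185401/19941*z**3 - 930203/398820*z**2 - 21401/19941*z - 23/20 → 580/1173*z**4 + 186880/19941*z**3 - 1100/1173*z**2 - 30920/19941*z - 6720/6647
  leading term z**4: no divisor's leading term divides it; move 580/1173*z**4 to the remainder.
  leading term z**3: no divisor's leading term divides it; move 186880/19941*z**3 to the remainder.
  leading term z**2: no divisor's leading term divides it; move -1100/1173*z**2 to the remainder.
  leading term z: no divisor's leading term divides it; move -30920/19941*z to the remainder.
  leading term 1: no divisor's leading term divides it; move -6720/6647 to the remainder.
  remainder 580/1173*z**4 + 186880/19941*z**3 - 1100/1173*z**2 - 30920/19941*z - 6720/6647 ≠ 0; add m_5 = 580/1173*z**4 + 186880/19941*z**3 - 1100/1173*z**2 - 30920/19941*z - 6720/6647 to the basis.

The other S-polynomials (S(g_1,g_2), S(g_1,r), S(g_1,m_4), S(r,m_4), S(g_1,m_5), S(g_2,m_5), S(r,m_5), S(m_4,m_5)) all reduce to 0 modulo the current basis, so we have a Gröbner basis.
Inter-reduce: drop elements whose leading term is divisible by another's, tail-reduce, and make monic.
Reduced Gröbner basis: {x - 1160/1173*z**3 - 370802/19941*z**2 + 106979/19941*z + 42802/19941, y - 580/1173*z**3 - 185401/19941*z**2 + 63460/19941*z - 18481/19941, z**4 + 9344/493*z**3 - 55/29*z**2 - 1546/493*z - 1008/493}.
The reduced Gröbner basis of I + (p) is {x - 1160/1173*z**3 - 370802/19941*z**2 + 106979/19941*z + 42802/19941, y - 580/1173*z**3 - 185401/19941*z**2 + 63460/19941*z - 18481/19941, z**4 + 9344/493*z**3 - 55/29*z**2 - 1546/493*z - 1008/493} ≠ {1}, a proper ideal, so the enlarged system stays consistent: p is independent of I, with normal form 3/5*y**2 - 58/25*y - 17/25*z**2 - 22/5*z + 123/25.

The remainder on division by a Gröbner basis is unique — it is the normal form.

4/5*x*y - y**2 + y - 6*z + 4 is independent of I; its normal form modulo I is 3/5*y**2 - 58/25*y - 17/25*z**2 - 22/5*z + 123/25.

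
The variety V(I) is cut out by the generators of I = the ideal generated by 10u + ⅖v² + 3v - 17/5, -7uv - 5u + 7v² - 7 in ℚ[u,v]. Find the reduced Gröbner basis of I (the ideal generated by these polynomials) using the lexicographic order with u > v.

f_1 = 10u + ⅖v² + 3v - 17/5, LT = u.
f_2 = -7uv - 5u + 7v² - 7, LT = uv.

S(f_1,f_2): lcm = uv. S = -5/7u + 1/25v³ + 13/10v² - 17/50v - 1.
  leading term u: subtract (-1/14)·f_1 from -5/7u + 1/25v³ + 13/10v² - 17/50v - 1 → 1/25v³ + 93/70v² - 22/175v - 87/70
  leading term v³: no divisor's leading term divides it; move 1/25v³ to the remainder.
  leading term v²: no divisor's leading term divides it; move 93/70v² to the remainder.
  leading term v: no divisor's leading term divides it; move -22/175v to the remainder.
  leading term 1: no divisor's leading term divides it; move -87/70 to the remainder.
  remainder 1/25v³ + 93/70v² - 22/175v - 87/70 ≠ 0; add g_3 = 1/25v³ + 93/70v² - 22/175v - 87/70 to the basis.

The other S-polynomials (S(f_1,g_3), S(f_2,g_3)) all reduce to 0 modulo the current basis, so we have a Gröbner basis.
Inter-reduce: drop elements whose leading term is divisible by another's, tail-reduce, and make monic.

G = {u + 1/25v² + 3/10v - 17/50, v³ + 465/14v² - 22/7v - 435/14}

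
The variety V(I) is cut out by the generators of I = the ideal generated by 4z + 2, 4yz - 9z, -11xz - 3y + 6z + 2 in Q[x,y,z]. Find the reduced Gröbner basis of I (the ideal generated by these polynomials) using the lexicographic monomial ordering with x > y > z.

G = {x - 31/22, y - 9/4, z + 1/2}

f_1 = 4z + 2, LT = z.
f_2 = 4yz - 9z, LT = yz.
f_3 = -11xz - 3y + 6z + 2, LT = xz.

S(f_1,f_2): lcm = yz. S = 1/2y + 9/4z.
  leading term y: no divisor's leading term divides it; move 1/2y to the remainder.
  leading term z: subtract (9/16)·f_1 from 9/4z → -9/8
  leading term 1: no divisor's leading term divides it; move -9/8 to the remainder.
  remainder 1/2y - 9/8 ≠ 0; add g_4 = 1/2y - 9/8 to the basis.

S(f_1,f_3): lcm = xz. S = 1/2x - 3/11y + 6/11z + 2/11.
  leading term x: no divisor's leading term divides it; move 1/2x to the remainder.
  leading term y: subtract (-6/11)·g_4 from -3/11y + 6/11z + 2/11 → 6/11z - 19/44
  leading term z: subtract (3/22)·f_1 from 6/11z - 19/44 → -31/44
  leading term 1: no divisor's leading term divides it; move -31/44 to the remainder.
  remainder 1/2x - 31/44 ≠ 0; add g_5 = 1/2x - 31/44 to the basis.

The other S-polynomials (S(f_2,f_3), S(f_1,g_4), S(f_2,g_4), S(f_3,g_4), S(f_1,g_5), S(f_2,g_5), S(f_3,g_5), S(g_4,g_5)) all reduce to 0 modulo the current basis, so we have a Gröbner basis.
Inter-reduce: drop elements whose leading term is divisible by another's, tail-reduce, and make monic.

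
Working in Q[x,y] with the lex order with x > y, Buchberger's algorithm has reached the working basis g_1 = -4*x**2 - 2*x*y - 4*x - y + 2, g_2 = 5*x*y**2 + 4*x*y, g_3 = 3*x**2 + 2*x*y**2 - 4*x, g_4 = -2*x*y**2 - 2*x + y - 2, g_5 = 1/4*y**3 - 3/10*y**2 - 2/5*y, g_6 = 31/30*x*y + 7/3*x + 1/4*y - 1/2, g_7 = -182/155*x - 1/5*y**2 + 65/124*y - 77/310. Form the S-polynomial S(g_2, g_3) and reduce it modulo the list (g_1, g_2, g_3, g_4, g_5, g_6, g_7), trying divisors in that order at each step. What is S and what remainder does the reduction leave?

S(g_2, g_3) = 4/5*x**2*y - 2/3*x*y**4 + 4/3*x*y**2; remainder on division = -647/975*y**2 + 143/75*y - 226/195.

lcm(LM(g_2), LM(g_3)) = x**2*y**2.
S = (lcm/LT(g_2))·g_2 − (lcm/LT(g_3))·g_3 = 4/5*x**2*y - 2/3*x*y**4 + 4/3*x*y**2.
Reduce S modulo (g_1, g_2, g_3, g_4, g_5, g_6, g_7) in that order:
  leading term x**2*y: subtract (-1/5*y)·g_1 from 4/5*x**2*y - 2/3*x*y**4 + 4/3*x*y**2 → -2/3*x*y**4 + 14/15*x*y**2 - 4/5*x*y - 1/5*y**2 + 2/5*y
  leading term x*y**4: subtract (-2/15*y**2)·g_2 from -2/3*x*y**4 + 14/15*x*y**2 - 4/5*x*y - 1/5*y**2 + 2/5*y → 8/15*x*y**3 + 14/15*x*y**2 - 4/5*x*y - 1/5*y**2 + 2/5*y
  leading term x*y**3: subtract (8/75*y)·g_2 from 8/15*x*y**3 + 14/15*x*y**2 - 4/5*x*y - 1/5*y**2 + 2/5*y → 38/75*x*y**2 - 4/5*x*y - 1/5*y**2 + 2/5*y
  leading term x*y**2: subtract (38/375)·g_2 from 38/75*x*y**2 - 4/5*x*y - 1/5*y**2 + 2/5*y → -452/375*x*y - 1/5*y**2 + 2/5*y
  leading term x*y: subtract (-904/775)·g_6 from -452/375*x*y - 1/5*y**2 + 2/5*y → 6328/2325*x - 1/5*y**2 + 536/775*y - 452/775
  leading term x: subtract (-452/195)·g_7 from 6328/2325*x - 1/5*y**2 + 536/775*y - 452/775 → -647/975*y**2 + 143/75*y - 226/195
  leading term y**2: no divisor's leading term divides it; move -647/975*y**2 to the remainder.
  leading term y: no divisor's leading term divides it; move 143/75*y to the remainder.
  leading term 1: no divisor's leading term divides it; move -226/195 to the remainder.
The remainder -647/975*y**2 + 143/75*y - 226/195 is nonzero, so it would be added as the next basis element.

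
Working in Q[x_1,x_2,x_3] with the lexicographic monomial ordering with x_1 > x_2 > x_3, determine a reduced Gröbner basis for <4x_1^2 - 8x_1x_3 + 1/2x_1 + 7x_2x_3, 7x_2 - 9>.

f_1 = 4x_1^2 - 8x_1x_3 + 1/2x_1 + 7x_2x_3, LT = x_1^2.
f_2 = 7x_2 - 9, LT = x_2.

S(f_1,f_2): leading monomials are coprime, so the S-polynomial reduces to 0 (Buchberger's first criterion).
Every S-polynomial of the final basis reduces to 0, so we have a Gröbner basis.

G = {x_1^2 - 2x_1x_3 + 1/8x_1 + 9/4x_3, x_2 - 9/7}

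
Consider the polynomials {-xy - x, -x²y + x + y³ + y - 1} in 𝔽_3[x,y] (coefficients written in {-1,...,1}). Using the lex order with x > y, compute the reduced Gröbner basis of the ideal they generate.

The reduced Gröbner basis is the canonical form of the ideal for this ordering.

f_1 = -xy - x, LT = xy.
f_2 = -x²y + x + y³ + y - 1, LT = x²y.

S(f_1,f_2): lcm = x²y. S = x² + x + y³ + y - 1.
  leading term x²: no divisor's leading term divides it; move x² to the remainder.
  leading term x: no divisor's leading term divides it; move x to the remainder.
  leading term y³: no divisor's leading term divides it; move y³ to the remainder.
  leading term y: no divisor's leading term divides it; move y to the remainder.
  leading term 1: no divisor's leading term divides it; move -1 to the remainder.
  remainder x² + x + y³ + y - 1 ≠ 0; add g_3 = x² + x + y³ + y - 1 to the basis.

S(f_1,g_3): lcm = x²y. S = x² - xy - y⁴ - y² + y.
  leading term x²: subtract (1)·g_3 from x² - xy - y⁴ - y² + y → -xy - x - y⁴ - y³ - y² + 1
  leading term xy: subtract (1)·f_1 from -xy - x - y⁴ - y³ - y² + 1 → -y⁴ - y³ - y² + 1
  leading term y⁴: no divisor's leading term divides it; move -y⁴ to the remainder.
  leading term y³: no divisor's leading term divides it; move -y³ to the remainder.
  leading term y²: no divisor's leading term divides it; move -y² to the remainder.
  leading term 1: no divisor's leading term divides it; move 1 to the remainder.
  remainder -y⁴ - y³ - y² + 1 ≠ 0; add g_4 = -y⁴ - y³ - y² + 1 to the basis.

The other S-polynomials (S(f_2,g_3), S(f_1,g_4), S(f_2,g_4), S(g_3,g_4)) all reduce to 0 modulo the current basis, so we have a Gröbner basis.
Inter-reduce: drop elements whose leading term is divisible by another's, tail-reduce, and make monic.

G = {x² + x + y³ + y - 1, xy + x, y⁴ + y³ + y² - 1}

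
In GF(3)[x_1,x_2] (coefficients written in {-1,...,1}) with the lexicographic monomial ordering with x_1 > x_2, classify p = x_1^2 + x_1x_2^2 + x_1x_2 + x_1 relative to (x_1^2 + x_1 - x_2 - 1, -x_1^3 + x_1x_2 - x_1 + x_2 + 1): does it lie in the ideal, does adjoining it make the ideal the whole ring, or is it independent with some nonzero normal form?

First compute the reduced Gröbner basis of I by Buchberger's algorithm.
f_1 = x_1^2 + x_1 - x_2 - 1, LT = x_1^2.
f_2 = -x_1^3 + x_1x_2 - x_1 + x_2 + 1, LT = x_1^3.

S(f_1,f_2): lcm = x_1^3. S = x_1^2 + x_1 + x_2 + 1.
  reduce S modulo (f_1, f_2):
  remainder -x_2 - 1 ≠ 0; add h_3 = -x_2 - 1 to the basis.

The other S-polynomials (S(f_1,h_3), S(f_2,h_3)) all reduce to 0 modulo the current basis, so we have a Gröbner basis.
Inter-reduce: drop elements whose leading term is divisible by another's, tail-reduce, and make monic.
Reduced Gröbner basis: {x_1^2 + x_1, x_2 + 1}.
Label its elements g_1 = x_1^2 + x_1, g_2 = x_2 + 1.

Reduce p = x_1^2 + x_1x_2^2 + x_1x_2 + x_1 modulo G:
  leading term x_1^2: subtract (1)·g_1 from x_1^2 + x_1x_2^2 + x_1x_2 + x_1 → x_1x_2^2 + x_1x_2
  leading term x_1x_2^2: subtract (x_1x_2)·g_2 from x_1x_2^2 + x_1x_2 → 0
  normal form = 0.
Since the normal form is 0, p ∈ I.

x_1^2 + x_1x_2^2 + x_1x_2 + x_1 lies in I (it reduces to 0).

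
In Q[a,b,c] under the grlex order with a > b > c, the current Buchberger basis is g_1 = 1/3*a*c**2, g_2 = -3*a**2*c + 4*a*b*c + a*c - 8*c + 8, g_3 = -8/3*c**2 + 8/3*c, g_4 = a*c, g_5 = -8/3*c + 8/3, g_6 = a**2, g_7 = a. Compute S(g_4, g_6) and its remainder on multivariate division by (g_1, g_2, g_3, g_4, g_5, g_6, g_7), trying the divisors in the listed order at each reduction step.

S(g_4, g_6) = 0; remainder on division = 0.

lcm(LM(g_4), LM(g_6)) = a**2*c.
S = (lcm/LT(g_4))·g_4 − (lcm/LT(g_6))·g_6 = 0.
Reduce S modulo (g_1, g_2, g_3, g_4, g_5, g_6, g_7) in that order:
The remainder is 0, so this S-polynomial contributes no new basis element.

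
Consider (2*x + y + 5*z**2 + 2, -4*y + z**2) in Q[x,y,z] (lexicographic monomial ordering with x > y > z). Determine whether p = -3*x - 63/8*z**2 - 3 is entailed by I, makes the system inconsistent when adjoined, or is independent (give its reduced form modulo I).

-3*x - 63/8*z**2 - 3 lies in I (it reduces to 0).

First compute the reduced Gröbner basis of I by Buchberger's algorithm.
f_1 = 2*x + y + 5*z**2 + 2, LT = x.
f_2 = -4*y + z**2, LT = y.

The S-polynomials (S(f_1,f_2)) all reduce to 0 modulo the current basis, so we have a Gröbner basis.
Inter-reduce: drop elements whose leading term is divisible by another's, tail-reduce, and make monic.
Reduced Gröbner basis: {x + 21/8*z**2 + 1, y - 1/4*z**2}.
Label its elements g_1 = x + 21/8*z**2 + 1, g_2 = y - 1/4*z**2.

Reduce p = -3*x - 63/8*z**2 - 3 modulo G:
  leading term x: subtract (-3)·g_1 from -3*x - 63/8*z**2 - 3 → 0
  normal form = 0.
Since the normal form is 0, p ∈ I.

Ideal membership is decidable via reduction modulo a Gröbner basis.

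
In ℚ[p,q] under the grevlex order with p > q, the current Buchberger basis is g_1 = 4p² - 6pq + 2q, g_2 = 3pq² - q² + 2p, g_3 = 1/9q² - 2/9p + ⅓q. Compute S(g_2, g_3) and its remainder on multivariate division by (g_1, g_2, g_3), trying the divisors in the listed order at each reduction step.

S(g_2, g_3) = 2p² - 3pq - ⅓q² + ⅔p; remainder on division = 0.

lcm(LM(g_2), LM(g_3)) = pq².
S = (lcm/LT(g_2))·g_2 − (lcm/LT(g_3))·g_3 = 2p² - 3pq - ⅓q² + ⅔p.
Reduce S modulo (g_1, g_2, g_3) in that order:
  leading term p²: subtract (½)·g_1 from 2p² - 3pq - ⅓q² + ⅔p → -⅓q² + ⅔p - q
  leading term q²: subtract (-3)·g_3 from -⅓q² + ⅔p - q → 0
The remainder is 0, so this S-polynomial contributes no new basis element.
An S-polynomial is built so that the two leading terms cancel; whether anything survives reduction is exactly the Gröbner-basis criterion.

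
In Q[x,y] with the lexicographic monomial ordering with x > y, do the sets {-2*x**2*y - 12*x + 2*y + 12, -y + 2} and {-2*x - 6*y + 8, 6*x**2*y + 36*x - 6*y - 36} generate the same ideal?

No, the ideals differ.

Equality of ideals is decidable: compute both reduced Gröbner bases (unique for the ordering) and check whether they agree.
Buchberger on the first generating set:
f_1 = -2*x**2*y - 12*x + 2*y + 12, LT = x**2*y.
f_2 = -y + 2, LT = y.

S(f_1,f_2): lcm = x**2*y. S = 2*x**2 + 6*x - y - 6.
  leading term x**2: no divisor's leading term divides it; move 2*x**2 to the remainder.
  leading term x: no divisor's leading term divides it; move 6*x to the remainder.
  leading term y: subtract (1)·f_2 from -y - 6 → -8
  leading term 1: no divisor's leading term divides it; move -8 to the remainder.
  remainder 2*x**2 + 6*x - 8 ≠ 0; add g_3 = 2*x**2 + 6*x - 8 to the basis.

The other S-polynomials (S(f_1,g_3), S(f_2,g_3)) all reduce to 0 modulo the current basis, so we have a Gröbner basis.
Inter-reduce: drop elements whose leading term is divisible by another's, tail-reduce, and make monic.
Reduced Gröbner basis: {x**2 + 3*x - 4, y - 2}.

Buchberger on the second generating set:
h_1 = -2*x - 6*y + 8, LT = x.
h_2 = 6*x**2*y + 36*x - 6*y - 36, LT = x**2*y.

S(h_1,h_2): lcm = x**2*y. S = 3*x*y**2 - 4*x*y - 6*x + y + 6.
  leading term x*y**2: subtract (-3/2*y**2)·h_1 from 3*x*y**2 - 4*x*y - 6*x + y + 6 → -4*x*y - 6*x - 9*y**3 + 12*y**2 + y + 6
  leading term x*y: subtract (2*y)·h_1 from -4*x*y - 6*x - 9*y**3 + 12*y**2 + y + 6 → -6*x - 9*y**3 + 24*y**2 - 15*y + 6
  leading term x: subtract (3)·h_1 from -6*x - 9*y**3 + 24*y**2 - 15*y + 6 → -9*y**3 + 24*y**2 + 3*y - 18
  leading term y**3: no divisor's leading term divides it; move -9*y**3 to the remainder.
  leading term y**2: no divisor's leading term divides it; move 24*y**2 to the remainder.
  leading term y: no divisor's leading term divides it; move 3*y to the remainder.
  leading term 1: no divisor's leading term divides it; move -18 to the remainder.
  remainder -9*y**3 + 24*y**2 + 3*y - 18 ≠ 0; add k_3 = -9*y**3 + 24*y**2 + 3*y - 18 to the basis.

The other S-polynomials (S(h_1,k_3), S(h_2,k_3)) all reduce to 0 modulo the current basis, so we have a Gröbner basis.
Inter-reduce: drop elements whose leading term is divisible by another's, tail-reduce, and make monic.
Reduced Gröbner basis: {x + 3*y - 4, y**3 - 8/3*y**2 - 1/3*y + 2}.

Since the reduced bases disagree, the two ideals are not the same.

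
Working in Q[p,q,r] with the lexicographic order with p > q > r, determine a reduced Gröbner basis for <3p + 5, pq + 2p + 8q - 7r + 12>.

G = {p + 5/3, q - 21/19r + 26/19}

This is the nonlinear analogue of row-reducing a linear system.

f_1 = 3p + 5, LT = p.
f_2 = pq + 2p + 8q - 7r + 12, LT = pq.

S(f_1,f_2): lcm = pq. S = -2p - 19/3q + 7r - 12.
  leading term p: subtract (-2/3)·f_1 from -2p - 19/3q + 7r - 12 → -19/3q + 7r - 26/3
  leading term q: no divisor's leading term divides it; move -19/3q to the remainder.
  leading term r: no divisor's leading term divides it; move 7r to the remainder.
  leading term 1: no divisor's leading term divides it; move -26/3 to the remainder.
  remainder -19/3q + 7r - 26/3 ≠ 0; add g_3 = -19/3q + 7r - 26/3 to the basis.

The other S-polynomials (S(f_1,g_3), S(f_2,g_3)) all reduce to 0 modulo the current basis, so we have a Gröbner basis.
Inter-reduce: drop elements whose leading term is divisible by another's, tail-reduce, and make monic.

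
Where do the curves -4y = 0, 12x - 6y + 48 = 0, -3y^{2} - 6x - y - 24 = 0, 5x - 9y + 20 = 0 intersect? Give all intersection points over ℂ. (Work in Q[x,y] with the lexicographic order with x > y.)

Compute a lex Gröbner basis by Buchberger's algorithm.
f_1 = -4y, LT = y.
f_2 = 12x - 6y + 48, LT = x.
f_3 = -6x - 3y^{2} - y - 24, LT = x.
f_4 = 5x - 9y + 20, LT = x.

The S-polynomials (S(f_1,f_2), S(f_1,f_3), S(f_1,f_4), S(f_2,f_3), S(f_2,f_4), S(f_3,f_4)) all reduce to 0 modulo the current basis, so we have a Gröbner basis.
Inter-reduce: drop elements whose leading term is divisible by another's, tail-reduce, and make monic.
Reduced Gröbner basis: {x + 4, y}.

The lex basis is triangular: the last element involves only y. Solving y = 0 gives y ∈ {0}; substituting each value into the earlier elements determines the remaining variables.
  y = 0: the earlier basis element becomes x + 4 = 0, giving x = -4 — point (-4, 0).
Check: every point annihilates each of the original generators.

{(-4, 0)}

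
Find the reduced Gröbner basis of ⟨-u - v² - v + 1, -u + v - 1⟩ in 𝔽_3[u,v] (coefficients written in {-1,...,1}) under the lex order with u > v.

f_1 = -u - v² - v + 1, LT = u.
f_2 = -u + v - 1, LT = u.

S(f_1,f_2): lcm = u. S = v² - v + 1.
  leading term v²: no divisor's leading term divides it; move v² to the remainder.
  leading term v: no divisor's leading term divides it; move -v to the remainder.
  leading term 1: no divisor's leading term divides it; move 1 to the remainder.
  remainder v² - v + 1 ≠ 0; add g_3 = v² - v + 1 to the basis.

The other S-polynomials (S(f_1,g_3), S(f_2,g_3)) all reduce to 0 modulo the current basis, so we have a Gröbner basis.
Inter-reduce: drop elements whose leading term is divisible by another's, tail-reduce, and make monic.

G = {u - v + 1, v² - v + 1}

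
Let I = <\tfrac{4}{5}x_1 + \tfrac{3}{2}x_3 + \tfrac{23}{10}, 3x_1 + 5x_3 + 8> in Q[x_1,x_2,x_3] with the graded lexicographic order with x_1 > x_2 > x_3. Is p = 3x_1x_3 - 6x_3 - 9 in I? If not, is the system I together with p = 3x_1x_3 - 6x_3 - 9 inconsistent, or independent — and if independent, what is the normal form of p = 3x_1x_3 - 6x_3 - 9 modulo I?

3x_1x_3 - 6x_3 - 9 lies in I (it reduces to 0).

First compute the reduced Gröbner basis of I by Buchberger's algorithm.
f_1 = \tfrac{4}{5}x_1 + \tfrac{3}{2}x_3 + \tfrac{23}{10}, LT = x_1.
f_2 = 3x_1 + 5x_3 + 8, LT = x_1.

S(f_1,f_2): lcm = x_1. S = \tfrac{5}{24}x_3 + \tfrac{5}{24}.
  leading term x_3: no divisor's leading term divides it; move \tfrac{5}{24}x_3 to the remainder.
  leading term 1: no divisor's leading term divides it; move \tfrac{5}{24} to the remainder.
  remainder \tfrac{5}{24}x_3 + \tfrac{5}{24} ≠ 0; add h_3 = \tfrac{5}{24}x_3 + \tfrac{5}{24} to the basis.

The other S-polynomials (S(f_1,h_3), S(f_2,h_3)) all reduce to 0 modulo the current basis, so we have a Gröbner basis.
Inter-reduce: drop elements whose leading term is divisible by another's, tail-reduce, and make monic.
Reduced Gröbner basis: {x_1 + 1, x_3 + 1}.
Label its elements g_1 = x_1 + 1, g_2 = x_3 + 1.

Reduce p = 3x_1x_3 - 6x_3 - 9 modulo G:
  leading term x_1x_3: subtract (3x_3)·g_1 from 3x_1x_3 - 6x_3 - 9 → -9x_3 - 9
  leading term x_3: subtract (-9)·g_2 from -9x_3 - 9 → 0
  normal form = 0.
Since the normal form is 0, p ∈ I.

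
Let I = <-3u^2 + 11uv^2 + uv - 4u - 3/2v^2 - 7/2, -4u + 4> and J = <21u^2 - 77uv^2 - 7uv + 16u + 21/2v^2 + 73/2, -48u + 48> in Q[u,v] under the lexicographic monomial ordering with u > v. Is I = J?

Yes, the ideals are equal.

Two ideals are equal iff their reduced Gröbner bases coincide (the reduced basis is unique for a fixed ordering).
Buchberger on the first generating set:
f_1 = -3u^2 + 11uv^2 + uv - 4u - 3/2v^2 - 7/2, LT = u^2.
f_2 = -4u + 4, LT = u.

S(f_1,f_2): lcm = u^2. S = -11/3uv^2 - 1/3uv + 7/3u + 1/2v^2 + 7/6.
  leading term uv^2: subtract (11/12v^2)·f_2 from -11/3uv^2 - 1/3uv + 7/3u + 1/2v^2 + 7/6 → -1/3uv + 7/3u - 19/6v^2 + 7/6
  leading term uv: subtract (1/12v)·f_2 from -1/3uv + 7/3u - 19/6v^2 + 7/6 → 7/3u - 19/6v^2 - 1/3v + 7/6
  leading term u: subtract (-7/12)·f_2 from 7/3u - 19/6v^2 - 1/3v + 7/6 → -19/6v^2 - 1/3v + 7/2
  leading term v^2: no divisor's leading term divides it; move -19/6v^2 to the remainder.
  leading term v: no divisor's leading term divides it; move -1/3v to the remainder.
  leading term 1: no divisor's leading term divides it; move 7/2 to the remainder.
  remainder -19/6v^2 - 1/3v + 7/2 ≠ 0; add g_3 = -19/6v^2 - 1/3v + 7/2 to the basis.

S(f_1,g_3): leading monomials are coprime, so the S-polynomial reduces to 0 (Buchberger's first criterion).
S(f_2,g_3): leading monomials are coprime, so the S-polynomial reduces to 0 (Buchberger's first criterion).
Every S-polynomial of the final basis reduces to 0, so we have a Gröbner basis.
Inter-reduce: drop elements whose leading term is divisible by another's, tail-reduce, and make monic.
Reduced Gröbner basis: {u - 1, v^2 + 2/19v - 21/19}.

Buchberger on the second generating set:
h_1 = 21u^2 - 77uv^2 - 7uv + 16u + 21/2v^2 + 73/2, LT = u^2.
h_2 = -48u + 48, LT = u.

S(h_1,h_2): lcm = u^2. S = -11/3uv^2 - 1/3uv + 37/21u + 1/2v^2 + 73/42.
  leading term uv^2: subtract (11/144v^2)·h_2 from -11/3uv^2 - 1/3uv + 37/21u + 1/2v^2 + 73/42 → -1/3uv + 37/21u - 19/6v^2 + 73/42
  leading term uv: subtract (1/144v)·h_2 from -1/3uv + 37/21u - 19/6v^2 + 73/42 → 37/21u - 19/6v^2 - 1/3v + 73/42
  leading term u: subtract (-37/1008)·h_2 from 37/21u - 19/6v^2 - 1/3v + 73/42 → -19/6v^2 - 1/3v + 7/2
  leading term v^2: no divisor's leading term divides it; move -19/6v^2 to the remainder.
  leading term v: no divisor's leading term divides it; move -1/3v to the remainder.
  leading term 1: no divisor's leading term divides it; move 7/2 to the remainder.
  remainder -19/6v^2 - 1/3v + 7/2 ≠ 0; add k_3 = -19/6v^2 - 1/3v + 7/2 to the basis.

S(h_1,k_3): leading monomials are coprime, so the S-polynomial reduces to 0 (Buchberger's first criterion).
S(h_2,k_3): leading monomials are coprime, so the S-polynomial reduces to 0 (Buchberger's first criterion).
Every S-polynomial of the final basis reduces to 0, so we have a Gröbner basis.
Inter-reduce: drop elements whose leading term is divisible by another's, tail-reduce, and make monic.
Reduced Gröbner basis: {u - 1, v^2 + 2/19v - 21/19}.

Same reduced basis, so the two generating sets span the same ideal.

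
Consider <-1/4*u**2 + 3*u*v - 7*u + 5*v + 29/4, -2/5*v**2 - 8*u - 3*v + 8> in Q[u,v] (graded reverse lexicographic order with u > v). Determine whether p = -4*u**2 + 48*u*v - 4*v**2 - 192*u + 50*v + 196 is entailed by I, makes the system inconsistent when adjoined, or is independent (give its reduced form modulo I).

First compute the reduced Gröbner basis of I by Buchberger's algorithm.
f_1 = -1/4*u**2 + 3*u*v - 7*u + 5*v + 29/4, LT = u**2.
f_2 = -2/5*v**2 - 8*u - 3*v + 8, LT = v**2.

The S-polynomials (S(f_1,f_2)) all reduce to 0 modulo the current basis, so we have a Gröbner basis.
Inter-reduce: drop elements whose leading term is divisible by another's, tail-reduce, and make monic.
Reduced Gröbner basis: {u**2 - 12*u*v + 28*u - 20*v - 29, v**2 + 20*u + 15/2*v - 20}.
Label its elements g_1 = u**2 - 12*u*v + 28*u - 20*v - 29, g_2 = v**2 + 20*u + 15/2*v - 20.

Reduce p = -4*u**2 + 48*u*v - 4*v**2 - 192*u + 50*v + 196 modulo G:
  leading term u**2: subtract (-4)·g_1 from -4*u**2 + 48*u*v - 4*v**2 - 192*u + 50*v + 196 → -4*v**2 - 80*u - 30*v + 80
  leading term v**2: subtract (-4)·g_2 from -4*v**2 - 80*u - 30*v + 80 → 0
  normal form = 0.
Since the normal form is 0, p ∈ I.

-4*u**2 + 48*u*v - 4*v**2 - 192*u + 50*v + 196 lies in I (it reduces to 0).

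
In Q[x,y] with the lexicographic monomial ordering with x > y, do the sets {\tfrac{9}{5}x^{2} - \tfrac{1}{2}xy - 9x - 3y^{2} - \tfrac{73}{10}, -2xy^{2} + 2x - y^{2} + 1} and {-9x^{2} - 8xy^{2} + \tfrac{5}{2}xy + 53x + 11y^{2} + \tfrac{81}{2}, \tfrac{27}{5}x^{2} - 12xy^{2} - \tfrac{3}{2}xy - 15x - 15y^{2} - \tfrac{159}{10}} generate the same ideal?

Equality of ideals is decidable: compute both reduced Gröbner bases (unique for the ordering) and check whether they agree.
Buchberger on the first generating set:
f_1 = \tfrac{9}{5}x^{2} - \tfrac{1}{2}xy - 9x - 3y^{2} - \tfrac{73}{10}, LT = x^{2}.
f_2 = -2xy^{2} + 2x - y^{2} + 1, LT = xy^{2}.

S(f_1,f_2): lcm = x^{2}y^{2}. S = x^{2} - \tfrac{5}{18}xy^{3} - \tfrac{11}{2}xy^{2} + \tfrac{1}{2}x - \tfrac{5}{3}y^{4} - \tfrac{73}{18}y^{2}.
  leading term x^{2}: subtract (\tfrac{5}{9})·f_1 from x^{2} - \tfrac{5}{18}xy^{3} - \tfrac{11}{2}xy^{2} + \tfrac{1}{2}x - \tfrac{5}{3}y^{4} - \tfrac{73}{18}y^{2} → -\tfrac{5}{18}xy^{3} - \tfrac{11}{2}xy^{2} + \tfrac{5}{18}xy + \tfrac{11}{2}x - \tfrac{5}{3}y^{4} - \tfrac{43}{18}y^{2} + \tfrac{73}{18}
  leading term xy^{3}: subtract (\tfrac{5}{36}y)·f_2 from -\tfrac{5}{18}xy^{3} - \tfrac{11}{2}xy^{2} + \tfrac{5}{18}xy + \tfrac{11}{2}x - \tfrac{5}{3}y^{4} - \tfrac{43}{18}y^{2} + \tfrac{73}{18} → -\tfrac{11}{2}xy^{2} + \tfrac{11}{2}x - \tfrac{5}{3}y^{4} + \tfrac{5}{36}y^{3} - \tfrac{43}{18}y^{2} - \tfrac{5}{36}y + \tfrac{73}{18}
  leading term xy^{2}: subtract (\tfrac{11}{4})·f_2 from -\tfrac{11}{2}xy^{2} + \tfrac{11}{2}x - \tfrac{5}{3}y^{4} + \tfrac{5}{36}y^{3} - \tfrac{43}{18}y^{2} - \tfrac{5}{36}y + \tfrac{73}{18} → -\tfrac{5}{3}y^{4} + \tfrac{5}{36}y^{3} + \tfrac{13}{36}y^{2} - \tfrac{5}{36}y + \tfrac{47}{36}
  leading term y^{4}: no divisor's leading term divides it; move -\tfrac{5}{3}y^{4} to the remainder.
  leading term y^{3}: no divisor's leading term divides it; move \tfrac{5}{36}y^{3} to the remainder.
  leading term y^{2}: no divisor's leading term divides it; move \tfrac{13}{36}y^{2} to the remainder.
  leading term y: no divisor's leading term divides it; move -\tfrac{5}{36}y to the remainder.
  leading term 1: no divisor's leading term divides it; move \tfrac{47}{36} to the remainder.
  remainder -\tfrac{5}{3}y^{4} + \tfrac{5}{36}y^{3} + \tfrac{13}{36}y^{2} - \tfrac{5}{36}y + \tfrac{47}{36} ≠ 0; add g_3 = -\tfrac{5}{3}y^{4} + \tfrac{5}{36}y^{3} + \tfrac{13}{36}y^{2} - \tfrac{5}{36}y + \tfrac{47}{36} to the basis.

The other S-polynomials (S(f_1,g_3), S(f_2,g_3)) all reduce to 0 modulo the current basis, so we have a Gröbner basis.
Inter-reduce: drop elements whose leading term is divisible by another's, tail-reduce, and make monic.
Reduced Gröbner basis: {x^{2} - \tfrac{5}{18}xy - 5x - \tfrac{5}{3}y^{2} - \tfrac{73}{18}, xy^{2} - x + \tfrac{1}{2}y^{2} - \tfrac{1}{2}, y^{4} - \tfrac{1}{12}y^{3} - \tfrac{13}{60}y^{2} + \tfrac{1}{12}y - \tfrac{47}{60}}.

Buchberger on the second generating set:
h_1 = -9x^{2} - 8xy^{2} + \tfrac{5}{2}xy + 53x + 11y^{2} + \tfrac{81}{2}, LT = x^{2}.
h_2 = \tfrac{27}{5}x^{2} - 12xy^{2} - \tfrac{3}{2}xy - 15x - 15y^{2} - \tfrac{159}{10}, LT = x^{2}.

S(h_1,h_2): lcm = x^{2}. S = \tfrac{28}{9}xy^{2} - \tfrac{28}{9}x + \tfrac{14}{9}y^{2} - \tfrac{14}{9}.
  leading term xy^{2}: no divisor's leading term divides it; move \tfrac{28}{9}xy^{2} to the remainder.
  leading term x: no divisor's leading term divides it; move -\tfrac{28}{9}x to the remainder.
  leading term y^{2}: no divisor's leading term divides it; move \tfrac{14}{9}y^{2} to the remainder.
  leading term 1: no divisor's leading term divides it; move -\tfrac{14}{9} to the remainder.
  remainder \tfrac{28}{9}xy^{2} - \tfrac{28}{9}x + \tfrac{14}{9}y^{2} - \tfrac{14}{9} ≠ 0; add k_3 = \tfrac{28}{9}xy^{2} - \tfrac{28}{9}x + \tfrac{14}{9}y^{2} - \tfrac{14}{9} to the basis.

S(h_1,k_3): lcm = x^{2}y^{2}. S = x^{2} + \tfrac{8}{9}xy^{4} - \tfrac{5}{18}xy^{3} - \tfrac{115}{18}xy^{2} + \tfrac{1}{2}x - \tfrac{11}{9}y^{4} - \tfrac{9}{2}y^{2}.
  leading term x^{2}: subtract (-\tfrac{1}{9})·h_1 from x^{2} + \tfrac{8}{9}xy^{4} - \tfrac{5}{18}xy^{3} - \tfrac{115}{18}xy^{2} + \tfrac{1}{2}x - \tfrac{11}{9}y^{4} - \tfrac{9}{2}y^{2} → \tfrac{8}{9}xy^{4} - \tfrac{5}{18}xy^{3} - \tfrac{131}{18}xy^{2} + \tfrac{5}{18}xy + \tfrac{115}{18}x - \tfrac{11}{9}y^{4} - \tfrac{59}{18}y^{2} + \tfrac{9}{2}
  leading term xy^{4}: subtract (\tfrac{2}{7}y^{2})·k_3 from \tfrac{8}{9}xy^{4} - \tfrac{5}{18}xy^{3} - \tfrac{131}{18}xy^{2} + \tfrac{5}{18}xy + \tfrac{115}{18}x - \tfrac{11}{9}y^{4} - \tfrac{59}{18}y^{2} + \tfrac{9}{2} → -\tfrac{5}{18}xy^{3} - \tfrac{115}{18}xy^{2} + \tfrac{5}{18}xy + \tfrac{115}{18}x - \tfrac{5}{3}y^{4} - \tfrac{17}{6}y^{2} + \tfrac{9}{2}
  leading term xy^{3}: subtract (-\tfrac{5}{56}y)·k_3 from -\tfrac{5}{18}xy^{3} - \tfrac{115}{18}xy^{2} + \tfrac{5}{18}xy + \tfrac{115}{18}x - \tfrac{5}{3}y^{4} - \tfrac{17}{6}y^{2} + \tfrac{9}{2} → -\tfrac{115}{18}xy^{2} + \tfrac{115}{18}x - \tfrac{5}{3}y^{4} + \tfrac{5}{36}y^{3} - \tfrac{17}{6}y^{2} - \tfrac{5}{36}y + \tfrac{9}{2}
  leading term xy^{2}: subtract (-\tfrac{115}{56})·k_3 from -\tfrac{115}{18}xy^{2} + \tfrac{115}{18}x - \tfrac{5}{3}y^{4} + \tfrac{5}{36}y^{3} - \tfrac{17}{6}y^{2} - \tfrac{5}{36}y + \tfrac{9}{2} → -\tfrac{5}{3}y^{4} + \tfrac{5}{36}y^{3} + \tfrac{13}{36}y^{2} - \tfrac{5}{36}y + \tfrac{47}{36}
  leading term y^{4}: no divisor's leading term divides it; move -\tfrac{5}{3}y^{4} to the remainder.
  leading term y^{3}: no divisor's leading term divides it; move \tfrac{5}{36}y^{3} to the remainder.
  leading term y^{2}: no divisor's leading term divides it; move \tfrac{13}{36}y^{2} to the remainder.
  leading term y: no divisor's leading term divides it; move -\tfrac{5}{36}y to the remainder.
  leading term 1: no divisor's leading term divides it; move \tfrac{47}{36} to the remainder.
  remainder -\tfrac{5}{3}y^{4} + \tfrac{5}{36}y^{3} + \tfrac{13}{36}y^{2} - \tfrac{5}{36}y + \tfrac{47}{36} ≠ 0; add k_4 = -\tfrac{5}{3}y^{4} + \tfrac{5}{36}y^{3} + \tfrac{13}{36}y^{2} - \tfrac{5}{36}y + \tfrac{47}{36} to the basis.

The other S-polynomials (S(h_2,k_3), S(h_1,k_4), S(h_2,k_4), S(k_3,k_4)) all reduce to 0 modulo the current basis, so we have a Gröbner basis.
Inter-reduce: drop elements whose leading term is divisible by another's, tail-reduce, and make monic.
Reduced Gröbner basis: {x^{2} - \tfrac{5}{18}xy - 5x - \tfrac{5}{3}y^{2} - \tfrac{73}{18}, xy^{2} - x + \tfrac{1}{2}y^{2} - \tfrac{1}{2}, y^{4} - \tfrac{1}{12}y^{3} - \tfrac{13}{60}y^{2} + \tfrac{1}{12}y - \tfrac{47}{60}}.

The two bases agree; hence the ideals are identical.

Yes, the ideals are equal.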